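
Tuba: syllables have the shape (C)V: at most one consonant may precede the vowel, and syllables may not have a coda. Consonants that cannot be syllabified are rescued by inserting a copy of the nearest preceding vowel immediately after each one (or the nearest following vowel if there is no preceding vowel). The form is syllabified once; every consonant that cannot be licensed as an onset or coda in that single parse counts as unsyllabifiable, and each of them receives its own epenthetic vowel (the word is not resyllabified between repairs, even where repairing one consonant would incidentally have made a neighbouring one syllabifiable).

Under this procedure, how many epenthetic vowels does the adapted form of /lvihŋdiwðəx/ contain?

5

The unsyllabifiable consonants are /l/, /h/, /ŋ/, /w/, /x/; each receives one epenthetic vowel.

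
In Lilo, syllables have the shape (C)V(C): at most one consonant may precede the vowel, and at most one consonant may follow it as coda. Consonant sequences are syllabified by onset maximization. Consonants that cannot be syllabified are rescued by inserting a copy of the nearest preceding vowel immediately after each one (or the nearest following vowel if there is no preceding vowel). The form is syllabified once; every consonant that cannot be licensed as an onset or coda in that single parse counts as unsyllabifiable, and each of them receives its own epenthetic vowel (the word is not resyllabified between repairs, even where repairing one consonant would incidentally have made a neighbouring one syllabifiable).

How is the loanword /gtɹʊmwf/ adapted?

Under (C)V(C), the unsyllabifiable consonants are /g/, /t/, /w/, /f/ (at most one coda consonant is licensed; onsets are limited to one consonant).
Epenthesis after each stranded consonant: /g/ → /gʊ/, /t/ → /tʊ/, /w/ → /wʊ/, /f/ → /fʊ/.

gʊtʊɹʊmwʊfʊ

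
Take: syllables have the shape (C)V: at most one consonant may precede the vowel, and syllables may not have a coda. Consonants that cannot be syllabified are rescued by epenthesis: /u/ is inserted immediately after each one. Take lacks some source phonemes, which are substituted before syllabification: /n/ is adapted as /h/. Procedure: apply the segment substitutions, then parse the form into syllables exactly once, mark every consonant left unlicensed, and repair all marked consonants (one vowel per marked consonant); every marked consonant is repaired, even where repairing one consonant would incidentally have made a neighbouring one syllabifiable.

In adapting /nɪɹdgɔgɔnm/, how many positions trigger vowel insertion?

4

After substitution the input is /hɪɹdgɔgɔhm/.
The unsyllabifiable consonants are /ɹ/, /d/, /h/, /m/; each receives one epenthetic vowel.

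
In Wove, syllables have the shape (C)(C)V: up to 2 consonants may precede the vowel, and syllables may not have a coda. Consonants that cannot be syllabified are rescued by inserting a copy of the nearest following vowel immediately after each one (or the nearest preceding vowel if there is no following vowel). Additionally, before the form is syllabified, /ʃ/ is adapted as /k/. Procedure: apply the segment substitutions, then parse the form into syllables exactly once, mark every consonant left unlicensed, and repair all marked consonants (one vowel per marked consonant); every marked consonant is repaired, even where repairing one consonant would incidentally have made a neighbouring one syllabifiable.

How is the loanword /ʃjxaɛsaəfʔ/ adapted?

kajxaɛsaəfəʔə

Substitution: /ʃ/ → /k/, giving /kjxaɛsaəfʔ/.
The consonants /k/, /f/, /ʔ/ cannot be parsed into a legal (C)(C)V syllable (no codas are permitted; onsets may contain at most 2 consonants).
Epenthesis after each stranded consonant: /k/ → /ka/, /f/ → /fə/, /ʔ/ → /ʔə/.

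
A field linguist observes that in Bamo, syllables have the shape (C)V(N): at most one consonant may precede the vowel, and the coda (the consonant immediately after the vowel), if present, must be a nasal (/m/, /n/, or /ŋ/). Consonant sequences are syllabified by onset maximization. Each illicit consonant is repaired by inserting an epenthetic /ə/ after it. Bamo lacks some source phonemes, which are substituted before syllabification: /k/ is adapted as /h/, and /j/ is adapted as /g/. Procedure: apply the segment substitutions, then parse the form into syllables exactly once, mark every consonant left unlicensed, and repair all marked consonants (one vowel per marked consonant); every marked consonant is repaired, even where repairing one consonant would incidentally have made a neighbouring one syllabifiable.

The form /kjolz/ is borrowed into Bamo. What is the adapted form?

Substitution: /k/ → /h/, /j/ → /g/, giving /hgolz/.
Syllabifying with onset maximization leaves /h/, /l/, /z/ stranded (only a nasal (/m/, /n/, or /ŋ/) is licensed in coda position; onsets are limited to one consonant).
Epenthesis after each stranded consonant: /h/ → /hə/, /l/ → /lə/, /z/ → /zə/.

həgoləzə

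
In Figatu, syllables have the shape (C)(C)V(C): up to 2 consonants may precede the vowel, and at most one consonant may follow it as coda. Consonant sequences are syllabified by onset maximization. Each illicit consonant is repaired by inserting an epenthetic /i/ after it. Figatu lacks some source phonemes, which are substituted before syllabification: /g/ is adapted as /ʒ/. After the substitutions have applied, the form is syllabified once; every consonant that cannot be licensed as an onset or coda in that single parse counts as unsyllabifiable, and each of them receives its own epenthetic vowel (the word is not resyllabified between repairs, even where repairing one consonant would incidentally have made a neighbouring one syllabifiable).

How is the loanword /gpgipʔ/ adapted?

Substitution: /g/ → /ʒ/, giving /ʒpʒipʔ/.
Syllabifying with onset maximization leaves /ʒ/, /ʔ/ stranded (at most one coda consonant is licensed; onsets may contain at most 2 consonants).
Each unlicensed consonant becomes the onset of a new syllable: /ʒ/ → /ʒi/, /ʔ/ → /ʔi/.

ʒipʒipʔi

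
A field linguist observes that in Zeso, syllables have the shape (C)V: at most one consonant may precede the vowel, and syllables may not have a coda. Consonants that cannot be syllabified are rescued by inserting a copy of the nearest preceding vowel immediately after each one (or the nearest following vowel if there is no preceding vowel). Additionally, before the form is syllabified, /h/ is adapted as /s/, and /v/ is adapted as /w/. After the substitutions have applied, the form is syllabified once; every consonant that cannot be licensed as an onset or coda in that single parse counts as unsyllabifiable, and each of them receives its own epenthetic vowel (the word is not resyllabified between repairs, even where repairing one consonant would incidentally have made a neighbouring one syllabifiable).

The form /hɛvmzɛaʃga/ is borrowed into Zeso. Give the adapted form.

sɛwɛmɛzɛaʃaga

Substitution: /h/ → /s/, /v/ → /w/, giving /sɛwmzɛaʃga/.
The consonants /w/, /m/, /ʃ/ cannot be parsed into a legal (C)V syllable (no codas are permitted; onsets are limited to one consonant).
Epenthesis after each stranded consonant: /w/ → /wɛ/, /m/ → /mɛ/, /ʃ/ → /ʃa/.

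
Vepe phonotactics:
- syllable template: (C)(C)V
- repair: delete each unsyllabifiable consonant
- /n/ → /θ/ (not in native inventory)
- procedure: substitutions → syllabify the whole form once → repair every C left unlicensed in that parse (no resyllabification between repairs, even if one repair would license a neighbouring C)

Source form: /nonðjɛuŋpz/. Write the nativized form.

Substitution: /n/ → /θ/, giving /θoθðjɛuŋpz/.
The consonants /θ/, /ŋ/, /p/, /z/ cannot be parsed into a legal (C)(C)V syllable (no codas are permitted; onsets may contain at most 2 consonants).
Each unlicensed consonant is deleted: /θ/, /ŋ/, /p/, /z/.

θoðjɛu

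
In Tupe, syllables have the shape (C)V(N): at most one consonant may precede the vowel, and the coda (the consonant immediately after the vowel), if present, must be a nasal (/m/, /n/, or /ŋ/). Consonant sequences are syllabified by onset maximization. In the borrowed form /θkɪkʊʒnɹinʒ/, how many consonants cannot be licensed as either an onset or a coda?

4

Syllabifying with onset maximization leaves /θ/, /ʒ/, /n/, /ʒ/ stranded (only a nasal (/m/, /n/, or /ŋ/) is licensed in coda position; onsets are limited to one consonant).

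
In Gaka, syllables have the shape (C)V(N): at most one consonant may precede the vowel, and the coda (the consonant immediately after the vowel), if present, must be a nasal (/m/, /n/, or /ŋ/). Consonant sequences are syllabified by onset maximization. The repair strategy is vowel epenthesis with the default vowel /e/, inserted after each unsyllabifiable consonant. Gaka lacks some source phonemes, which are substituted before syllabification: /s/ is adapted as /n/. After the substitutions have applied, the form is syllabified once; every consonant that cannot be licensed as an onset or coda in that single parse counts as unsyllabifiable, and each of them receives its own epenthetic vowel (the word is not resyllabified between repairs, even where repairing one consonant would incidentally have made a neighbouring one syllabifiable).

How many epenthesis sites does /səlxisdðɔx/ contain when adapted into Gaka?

After substitution the input is /nəlxindðɔx/.
The unsyllabifiable consonants are /l/, /d/, /x/; each receives one epenthetic vowel.

3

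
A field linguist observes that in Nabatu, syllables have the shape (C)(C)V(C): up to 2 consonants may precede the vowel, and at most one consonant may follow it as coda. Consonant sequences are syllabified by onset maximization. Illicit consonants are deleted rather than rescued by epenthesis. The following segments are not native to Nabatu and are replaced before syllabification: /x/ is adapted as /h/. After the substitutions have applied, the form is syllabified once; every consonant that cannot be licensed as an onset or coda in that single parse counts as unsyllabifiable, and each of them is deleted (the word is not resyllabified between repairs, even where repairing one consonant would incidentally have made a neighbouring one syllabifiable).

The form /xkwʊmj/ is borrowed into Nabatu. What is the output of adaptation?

Substitution: /x/ → /h/, giving /hkwʊmj/.
The consonants /h/, /j/ cannot be parsed into a legal (C)(C)V(C) syllable (at most one coda consonant is licensed; onsets may contain at most 2 consonants).
Deleting the stranded consonants removes /h/, /j/.

kwʊm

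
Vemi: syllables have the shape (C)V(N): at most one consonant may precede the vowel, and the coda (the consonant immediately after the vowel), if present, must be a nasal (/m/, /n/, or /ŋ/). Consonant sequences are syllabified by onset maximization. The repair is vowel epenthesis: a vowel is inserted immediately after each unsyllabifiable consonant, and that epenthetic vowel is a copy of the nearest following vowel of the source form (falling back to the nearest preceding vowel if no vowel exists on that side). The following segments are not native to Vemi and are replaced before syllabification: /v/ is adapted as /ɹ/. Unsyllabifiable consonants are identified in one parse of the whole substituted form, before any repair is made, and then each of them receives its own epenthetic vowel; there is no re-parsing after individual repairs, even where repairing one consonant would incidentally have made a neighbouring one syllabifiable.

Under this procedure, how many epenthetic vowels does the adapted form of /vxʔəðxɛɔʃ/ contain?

4

After substitution the input is /ɹxʔəðxɛɔʃ/.
The unsyllabifiable consonants are /ɹ/, /x/, /ð/, /ʃ/; each receives one epenthetic vowel.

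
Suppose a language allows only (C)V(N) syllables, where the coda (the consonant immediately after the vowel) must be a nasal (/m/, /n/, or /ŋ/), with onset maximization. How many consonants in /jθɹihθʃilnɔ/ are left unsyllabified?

5

Syllabifying with onset maximization leaves /j/, /θ/, /h/, /θ/, /l/ stranded (only a nasal (/m/, /n/, or /ŋ/) is licensed in coda position; onsets are limited to one consonant).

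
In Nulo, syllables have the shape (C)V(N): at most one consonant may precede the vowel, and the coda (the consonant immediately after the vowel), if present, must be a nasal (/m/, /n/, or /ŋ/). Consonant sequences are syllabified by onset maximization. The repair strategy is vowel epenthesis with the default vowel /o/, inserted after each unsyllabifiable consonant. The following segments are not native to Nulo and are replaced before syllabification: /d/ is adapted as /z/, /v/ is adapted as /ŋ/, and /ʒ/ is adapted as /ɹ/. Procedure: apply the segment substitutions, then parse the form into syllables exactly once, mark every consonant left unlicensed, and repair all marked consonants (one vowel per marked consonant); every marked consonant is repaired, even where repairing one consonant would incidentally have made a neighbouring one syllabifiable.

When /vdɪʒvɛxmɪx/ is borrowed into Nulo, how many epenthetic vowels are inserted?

After substitution the input is /ŋzɪɹŋɛxmɪx/.
The unsyllabifiable consonants are /ŋ/, /ɹ/, /x/, /x/; each receives one epenthetic vowel.

4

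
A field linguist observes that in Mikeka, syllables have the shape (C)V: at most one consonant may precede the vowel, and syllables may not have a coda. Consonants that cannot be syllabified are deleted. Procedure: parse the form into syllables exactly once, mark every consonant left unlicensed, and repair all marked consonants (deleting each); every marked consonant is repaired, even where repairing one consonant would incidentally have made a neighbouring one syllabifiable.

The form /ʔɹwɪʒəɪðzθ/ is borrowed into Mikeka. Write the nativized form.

Syllabifying with onset maximization leaves /ʔ/, /ɹ/, /ð/, /z/, /θ/ stranded (no codas are permitted; onsets are limited to one consonant).
Each unlicensed consonant is deleted: /ʔ/, /ɹ/, /ð/, /z/, /θ/.

wɪʒəɪ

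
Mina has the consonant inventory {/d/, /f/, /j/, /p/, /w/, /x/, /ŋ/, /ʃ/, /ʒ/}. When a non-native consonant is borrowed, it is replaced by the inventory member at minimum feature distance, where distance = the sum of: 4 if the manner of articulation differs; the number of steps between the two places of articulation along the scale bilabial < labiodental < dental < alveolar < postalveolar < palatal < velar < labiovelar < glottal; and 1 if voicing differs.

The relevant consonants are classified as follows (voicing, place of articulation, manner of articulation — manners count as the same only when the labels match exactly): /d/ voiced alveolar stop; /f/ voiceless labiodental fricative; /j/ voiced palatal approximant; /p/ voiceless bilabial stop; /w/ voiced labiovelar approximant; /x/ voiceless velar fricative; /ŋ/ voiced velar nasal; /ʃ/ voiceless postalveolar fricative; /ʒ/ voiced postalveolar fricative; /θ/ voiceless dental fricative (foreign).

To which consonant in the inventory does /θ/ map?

/f/ is closest: same manner (fricative), place distance 1 (dental→labiodental), same voicing; total 1. Next closest is /ʃ/ at distance 2.

f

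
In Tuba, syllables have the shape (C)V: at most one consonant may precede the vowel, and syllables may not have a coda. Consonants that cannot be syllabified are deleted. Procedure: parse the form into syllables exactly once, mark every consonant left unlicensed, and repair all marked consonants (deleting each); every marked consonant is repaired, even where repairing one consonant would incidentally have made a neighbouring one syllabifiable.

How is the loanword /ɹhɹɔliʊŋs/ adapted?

Under (C)V, the unsyllabifiable consonants are /ɹ/, /h/, /ŋ/, /s/ (no codas are permitted; onsets are limited to one consonant).
Deletion applies to /ɹ/, /h/, /ŋ/, /s/.

ɹɔliʊ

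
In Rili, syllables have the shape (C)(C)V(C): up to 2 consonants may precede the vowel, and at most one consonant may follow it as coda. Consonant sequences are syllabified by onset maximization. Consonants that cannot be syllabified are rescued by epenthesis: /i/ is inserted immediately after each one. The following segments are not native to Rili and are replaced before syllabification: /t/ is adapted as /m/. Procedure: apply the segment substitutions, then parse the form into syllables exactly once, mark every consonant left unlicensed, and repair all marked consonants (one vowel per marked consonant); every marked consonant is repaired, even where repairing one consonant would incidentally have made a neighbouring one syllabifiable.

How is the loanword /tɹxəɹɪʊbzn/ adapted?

miɹxəɹɪʊbzini

Substitution: /t/ → /m/, giving /mɹxəɹɪʊbzn/.
Under (C)(C)V(C), the unsyllabifiable consonants are /m/, /z/, /n/ (at most one coda consonant is licensed; onsets may contain at most 2 consonants).
Epenthesis after each stranded consonant: /m/ → /mi/, /z/ → /zi/, /n/ → /ni/.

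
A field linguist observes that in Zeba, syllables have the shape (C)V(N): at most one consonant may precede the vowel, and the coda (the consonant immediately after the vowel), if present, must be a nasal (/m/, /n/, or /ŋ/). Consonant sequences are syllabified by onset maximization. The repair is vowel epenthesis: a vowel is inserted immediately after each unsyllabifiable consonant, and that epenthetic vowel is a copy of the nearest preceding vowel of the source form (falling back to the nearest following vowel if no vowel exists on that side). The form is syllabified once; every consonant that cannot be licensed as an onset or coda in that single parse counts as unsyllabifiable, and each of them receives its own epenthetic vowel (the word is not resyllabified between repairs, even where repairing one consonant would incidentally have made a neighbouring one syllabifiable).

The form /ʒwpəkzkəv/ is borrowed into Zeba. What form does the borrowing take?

ʒəwəpəkəzəkəvə

Under (C)V(N), the unsyllabifiable consonants are /ʒ/, /w/, /k/, /z/, /v/ (only a nasal (/m/, /n/, or /ŋ/) is licensed in coda position; onsets are limited to one consonant).
Inserting the epenthetic vowel yields /ʒ/ → /ʒə/, /w/ → /wə/, /k/ → /kə/, /z/ → /zə/, /v/ → /və/.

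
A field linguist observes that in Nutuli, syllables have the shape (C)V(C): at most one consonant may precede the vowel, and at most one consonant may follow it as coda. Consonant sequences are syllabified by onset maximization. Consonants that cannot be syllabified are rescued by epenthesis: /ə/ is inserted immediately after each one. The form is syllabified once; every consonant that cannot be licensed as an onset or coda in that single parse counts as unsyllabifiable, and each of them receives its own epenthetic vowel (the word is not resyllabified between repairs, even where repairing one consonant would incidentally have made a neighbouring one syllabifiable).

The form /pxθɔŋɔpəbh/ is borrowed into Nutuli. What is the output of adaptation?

Under (C)V(C), the unsyllabifiable consonants are /p/, /x/, /h/ (at most one coda consonant is licensed; onsets are limited to one consonant).
Inserting the epenthetic vowel yields /p/ → /pə/, /x/ → /xə/, /h/ → /hə/.

pəxəθɔŋɔpəbhə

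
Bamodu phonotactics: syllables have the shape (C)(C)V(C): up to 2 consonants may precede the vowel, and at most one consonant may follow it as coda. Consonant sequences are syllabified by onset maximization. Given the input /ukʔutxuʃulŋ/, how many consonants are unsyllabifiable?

Syllabifying with onset maximization leaves /ŋ/ stranded (at most one coda consonant is licensed; onsets may contain at most 2 consonants).

1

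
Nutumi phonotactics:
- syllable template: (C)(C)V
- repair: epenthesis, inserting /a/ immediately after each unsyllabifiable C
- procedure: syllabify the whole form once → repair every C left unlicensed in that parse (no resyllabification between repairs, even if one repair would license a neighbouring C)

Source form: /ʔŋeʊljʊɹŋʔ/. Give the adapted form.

ʔŋeʊljʊɹaŋaʔa

Syllabifying with onset maximization leaves /ɹ/, /ŋ/, /ʔ/ stranded (no codas are permitted; onsets may contain at most 2 consonants).
Inserting the epenthetic vowel yields /ɹ/ → /ɹa/, /ŋ/ → /ŋa/, /ʔ/ → /ʔa/.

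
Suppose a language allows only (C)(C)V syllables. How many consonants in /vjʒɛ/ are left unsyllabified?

Under (C)(C)V, the unsyllabifiable consonants are /v/ (no codas are permitted; onsets may contain at most 2 consonants).

1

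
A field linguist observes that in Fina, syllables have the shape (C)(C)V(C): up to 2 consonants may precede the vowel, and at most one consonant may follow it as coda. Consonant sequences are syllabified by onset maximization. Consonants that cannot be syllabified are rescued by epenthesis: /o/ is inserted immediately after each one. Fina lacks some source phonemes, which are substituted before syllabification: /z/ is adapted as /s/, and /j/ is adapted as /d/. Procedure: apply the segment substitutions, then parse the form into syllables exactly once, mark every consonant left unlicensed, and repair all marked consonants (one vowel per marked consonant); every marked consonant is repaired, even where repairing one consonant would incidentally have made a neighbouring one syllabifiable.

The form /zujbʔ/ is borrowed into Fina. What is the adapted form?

Substitution: /z/ → /s/, /j/ → /d/, giving /sudbʔ/.
Syllabifying with onset maximization leaves /b/, /ʔ/ stranded (at most one coda consonant is licensed; onsets may contain at most 2 consonants).
Each unlicensed consonant becomes the onset of a new syllable: /b/ → /bo/, /ʔ/ → /ʔo/.

sudboʔo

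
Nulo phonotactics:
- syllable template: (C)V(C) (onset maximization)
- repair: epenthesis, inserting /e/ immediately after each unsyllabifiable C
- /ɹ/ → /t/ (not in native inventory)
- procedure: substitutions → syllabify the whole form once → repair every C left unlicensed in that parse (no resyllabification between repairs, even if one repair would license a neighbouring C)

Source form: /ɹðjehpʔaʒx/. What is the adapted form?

Substitution: /ɹ/ → /t/, giving /tðjehpʔaʒx/.
Under (C)V(C), the unsyllabifiable consonants are /t/, /ð/, /p/, /x/ (at most one coda consonant is licensed; onsets are limited to one consonant).
Epenthesis after each stranded consonant: /t/ → /te/, /ð/ → /ðe/, /p/ → /pe/, /x/ → /xe/.

teðejehpeʔaʒxe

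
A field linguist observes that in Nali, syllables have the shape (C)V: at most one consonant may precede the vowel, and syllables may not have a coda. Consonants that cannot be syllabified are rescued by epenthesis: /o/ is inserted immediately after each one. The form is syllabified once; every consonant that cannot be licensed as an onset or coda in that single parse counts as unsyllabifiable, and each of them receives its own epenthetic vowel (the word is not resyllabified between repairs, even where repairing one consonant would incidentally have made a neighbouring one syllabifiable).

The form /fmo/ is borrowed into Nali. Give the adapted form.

The consonants /f/ cannot be parsed into a legal (C)V syllable (no codas are permitted; onsets are limited to one consonant).
Epenthesis after each stranded consonant: /f/ → /fo/.

fomo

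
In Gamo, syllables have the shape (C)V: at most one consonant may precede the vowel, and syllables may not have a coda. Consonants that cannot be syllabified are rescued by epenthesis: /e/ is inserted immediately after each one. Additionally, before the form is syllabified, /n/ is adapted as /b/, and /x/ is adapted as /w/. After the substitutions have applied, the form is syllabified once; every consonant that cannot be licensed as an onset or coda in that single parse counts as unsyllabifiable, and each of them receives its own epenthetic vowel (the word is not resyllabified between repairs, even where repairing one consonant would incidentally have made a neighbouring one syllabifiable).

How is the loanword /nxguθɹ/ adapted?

Substitution: /n/ → /b/, /x/ → /w/, giving /bwguθɹ/.
Under (C)V, the unsyllabifiable consonants are /b/, /w/, /θ/, /ɹ/ (no codas are permitted; onsets are limited to one consonant).
Each unlicensed consonant becomes the onset of a new syllable: /b/ → /be/, /w/ → /we/, /θ/ → /θe/, /ɹ/ → /ɹe/.

beweguθeɹe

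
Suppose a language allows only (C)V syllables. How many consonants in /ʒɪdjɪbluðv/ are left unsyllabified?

4

The consonants /d/, /b/, /ð/, /v/ cannot be parsed into a legal (C)V syllable (no codas are permitted; onsets are limited to one consonant).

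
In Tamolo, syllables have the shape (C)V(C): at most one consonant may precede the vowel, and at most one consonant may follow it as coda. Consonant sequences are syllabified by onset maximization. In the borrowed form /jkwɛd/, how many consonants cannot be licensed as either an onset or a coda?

2

The consonants /j/, /k/ cannot be parsed into a legal (C)V(C) syllable (at most one coda consonant is licensed; onsets are limited to one consonant).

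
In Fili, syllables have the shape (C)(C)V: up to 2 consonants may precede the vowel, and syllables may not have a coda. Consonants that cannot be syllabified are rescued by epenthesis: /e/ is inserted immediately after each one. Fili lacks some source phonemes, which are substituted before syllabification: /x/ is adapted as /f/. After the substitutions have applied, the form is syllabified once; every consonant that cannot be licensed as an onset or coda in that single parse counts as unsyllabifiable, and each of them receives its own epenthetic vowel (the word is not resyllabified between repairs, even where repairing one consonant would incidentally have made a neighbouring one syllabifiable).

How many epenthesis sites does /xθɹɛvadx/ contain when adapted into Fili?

3

After substitution the input is /fθɹɛvadf/.
The unsyllabifiable consonants are /f/, /d/, /f/; each receives one epenthetic vowel.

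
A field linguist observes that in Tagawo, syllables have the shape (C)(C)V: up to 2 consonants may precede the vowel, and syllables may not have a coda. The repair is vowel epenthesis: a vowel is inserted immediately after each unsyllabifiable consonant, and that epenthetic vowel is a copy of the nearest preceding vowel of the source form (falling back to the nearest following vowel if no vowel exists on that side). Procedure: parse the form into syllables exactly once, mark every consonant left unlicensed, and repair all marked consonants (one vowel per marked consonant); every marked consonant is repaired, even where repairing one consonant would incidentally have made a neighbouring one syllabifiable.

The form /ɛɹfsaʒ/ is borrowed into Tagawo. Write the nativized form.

Under (C)(C)V, the unsyllabifiable consonants are /ɹ/, /ʒ/ (no codas are permitted; onsets may contain at most 2 consonants).
Each unlicensed consonant becomes the onset of a new syllable: /ɹ/ → /ɹɛ/, /ʒ/ → /ʒa/.

ɛɹɛfsaʒa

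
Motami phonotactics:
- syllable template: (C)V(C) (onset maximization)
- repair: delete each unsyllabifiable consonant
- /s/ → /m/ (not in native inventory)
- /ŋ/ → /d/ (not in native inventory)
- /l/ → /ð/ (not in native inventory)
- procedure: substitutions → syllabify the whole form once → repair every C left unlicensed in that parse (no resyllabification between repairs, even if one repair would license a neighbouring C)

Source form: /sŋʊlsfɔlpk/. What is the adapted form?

dʊðfɔð

Substitution: /s/ → /m/, /ŋ/ → /d/, /l/ → /ð/, giving /mdʊðmfɔðpk/.
Syllabifying with onset maximization leaves /m/, /m/, /p/, /k/ stranded (at most one coda consonant is licensed; onsets are limited to one consonant).
Each unlicensed consonant is deleted: /m/, /m/, /p/, /k/.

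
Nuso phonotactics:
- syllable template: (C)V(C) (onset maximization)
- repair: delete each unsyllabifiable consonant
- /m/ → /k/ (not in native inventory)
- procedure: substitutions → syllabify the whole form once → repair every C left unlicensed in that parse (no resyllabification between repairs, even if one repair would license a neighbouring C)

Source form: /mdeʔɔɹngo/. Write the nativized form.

Substitution: /m/ → /k/, giving /kdeʔɔɹngo/.
Syllabifying with onset maximization leaves /k/, /n/ stranded (at most one coda consonant is licensed; onsets are limited to one consonant).
Deletion applies to /k/, /n/.

deʔɔɹgo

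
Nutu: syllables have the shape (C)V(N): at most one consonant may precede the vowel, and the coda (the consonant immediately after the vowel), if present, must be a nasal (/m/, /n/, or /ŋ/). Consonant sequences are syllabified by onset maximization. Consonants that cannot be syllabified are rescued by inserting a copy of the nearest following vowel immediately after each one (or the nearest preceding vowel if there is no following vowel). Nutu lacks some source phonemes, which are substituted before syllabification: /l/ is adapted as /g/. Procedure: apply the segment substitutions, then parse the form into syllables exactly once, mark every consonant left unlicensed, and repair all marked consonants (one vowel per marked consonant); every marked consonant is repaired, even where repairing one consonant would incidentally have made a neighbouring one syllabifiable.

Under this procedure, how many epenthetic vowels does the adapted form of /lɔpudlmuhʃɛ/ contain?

After substitution the input is /gɔpudgmuhʃɛ/.
The unsyllabifiable consonants are /d/, /g/, /h/; each receives one epenthetic vowel.

3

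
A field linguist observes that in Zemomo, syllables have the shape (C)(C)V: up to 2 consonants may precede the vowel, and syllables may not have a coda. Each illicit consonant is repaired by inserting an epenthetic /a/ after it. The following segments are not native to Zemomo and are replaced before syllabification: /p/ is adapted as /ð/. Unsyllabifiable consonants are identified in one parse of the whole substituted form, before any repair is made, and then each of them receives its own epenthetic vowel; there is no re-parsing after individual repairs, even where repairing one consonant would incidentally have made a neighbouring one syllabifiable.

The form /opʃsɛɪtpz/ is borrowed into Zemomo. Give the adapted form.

Substitution: /p/ → /ð/, giving /oðʃsɛɪtðz/.
Under (C)(C)V, the unsyllabifiable consonants are /ð/, /t/, /ð/, /z/ (no codas are permitted; onsets may contain at most 2 consonants).
Inserting the epenthetic vowel yields /ð/ → /ða/, /t/ → /ta/, /ð/ → /ða/, /z/ → /za/.

oðaʃsɛɪtaðaza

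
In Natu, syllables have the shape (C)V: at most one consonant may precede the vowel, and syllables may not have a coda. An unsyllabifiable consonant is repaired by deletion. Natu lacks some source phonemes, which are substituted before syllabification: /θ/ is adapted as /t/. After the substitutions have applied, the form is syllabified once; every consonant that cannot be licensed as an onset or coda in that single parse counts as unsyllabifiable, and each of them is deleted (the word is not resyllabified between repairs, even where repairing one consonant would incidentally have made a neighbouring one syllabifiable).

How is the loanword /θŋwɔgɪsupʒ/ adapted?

Substitution: /θ/ → /t/, giving /tŋwɔgɪsupʒ/.
Syllabifying with onset maximization leaves /t/, /ŋ/, /p/, /ʒ/ stranded (no codas are permitted; onsets are limited to one consonant).
Deletion applies to /t/, /ŋ/, /p/, /ʒ/.

wɔgɪsu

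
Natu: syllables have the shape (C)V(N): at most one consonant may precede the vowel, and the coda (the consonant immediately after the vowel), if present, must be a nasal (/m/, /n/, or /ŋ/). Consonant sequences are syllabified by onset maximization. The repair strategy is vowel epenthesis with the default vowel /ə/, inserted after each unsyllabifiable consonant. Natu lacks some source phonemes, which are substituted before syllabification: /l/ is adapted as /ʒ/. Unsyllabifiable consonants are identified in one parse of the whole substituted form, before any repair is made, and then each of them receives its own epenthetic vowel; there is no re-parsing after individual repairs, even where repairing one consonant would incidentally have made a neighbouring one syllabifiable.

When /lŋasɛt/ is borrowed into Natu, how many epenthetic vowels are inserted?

After substitution the input is /ʒŋasɛt/.
The unsyllabifiable consonants are /ʒ/, /t/; each receives one epenthetic vowel.

2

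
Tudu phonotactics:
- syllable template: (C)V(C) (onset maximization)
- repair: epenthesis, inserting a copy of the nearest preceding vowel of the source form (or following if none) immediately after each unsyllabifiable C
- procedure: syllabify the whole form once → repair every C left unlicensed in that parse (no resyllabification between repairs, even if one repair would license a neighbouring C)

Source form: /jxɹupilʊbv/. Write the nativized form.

Syllabifying with onset maximization leaves /j/, /x/, /v/ stranded (at most one coda consonant is licensed; onsets are limited to one consonant).
Inserting the epenthetic vowel yields /j/ → /ju/, /x/ → /xu/, /v/ → /vʊ/.

juxuɹupilʊbvʊ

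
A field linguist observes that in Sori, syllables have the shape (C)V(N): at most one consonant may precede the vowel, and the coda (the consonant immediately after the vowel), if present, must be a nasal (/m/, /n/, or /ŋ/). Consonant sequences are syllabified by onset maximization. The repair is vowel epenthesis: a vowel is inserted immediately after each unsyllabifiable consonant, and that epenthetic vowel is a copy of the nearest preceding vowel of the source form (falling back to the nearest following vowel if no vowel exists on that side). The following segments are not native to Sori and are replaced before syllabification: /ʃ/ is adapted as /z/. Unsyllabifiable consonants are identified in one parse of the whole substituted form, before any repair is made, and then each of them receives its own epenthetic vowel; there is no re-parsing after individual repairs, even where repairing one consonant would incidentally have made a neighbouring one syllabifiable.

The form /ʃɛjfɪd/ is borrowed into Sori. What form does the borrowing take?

zɛjɛfɪdɪ

Substitution: /ʃ/ → /z/, giving /zɛjfɪd/.
The consonants /j/, /d/ cannot be parsed into a legal (C)V(N) syllable (only a nasal (/m/, /n/, or /ŋ/) is licensed in coda position; onsets are limited to one consonant).
Each unlicensed consonant becomes the onset of a new syllable: /j/ → /jɛ/, /d/ → /dɪ/.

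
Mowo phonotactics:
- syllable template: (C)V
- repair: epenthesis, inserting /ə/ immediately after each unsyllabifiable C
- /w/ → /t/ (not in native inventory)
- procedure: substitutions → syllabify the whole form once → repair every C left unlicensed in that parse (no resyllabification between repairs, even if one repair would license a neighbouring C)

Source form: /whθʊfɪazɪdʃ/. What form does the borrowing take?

Substitution: /w/ → /t/, giving /thθʊfɪazɪdʃ/.
Under (C)V, the unsyllabifiable consonants are /t/, /h/, /d/, /ʃ/ (no codas are permitted; onsets are limited to one consonant).
Epenthesis after each stranded consonant: /t/ → /tə/, /h/ → /hə/, /d/ → /də/, /ʃ/ → /ʃə/.

təhəθʊfɪazɪdəʃə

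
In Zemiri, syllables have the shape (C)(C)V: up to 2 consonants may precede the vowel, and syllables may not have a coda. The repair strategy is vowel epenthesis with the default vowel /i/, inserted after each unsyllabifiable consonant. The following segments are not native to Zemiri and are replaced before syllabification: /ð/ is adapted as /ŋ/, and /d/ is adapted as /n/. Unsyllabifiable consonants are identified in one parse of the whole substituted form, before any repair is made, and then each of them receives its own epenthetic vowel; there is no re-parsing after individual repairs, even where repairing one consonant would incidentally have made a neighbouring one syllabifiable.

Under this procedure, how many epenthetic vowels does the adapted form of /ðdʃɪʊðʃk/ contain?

After substitution the input is /ŋnʃɪʊŋʃk/.
The unsyllabifiable consonants are /ŋ/, /ŋ/, /ʃ/, /k/; each receives one epenthetic vowel.

4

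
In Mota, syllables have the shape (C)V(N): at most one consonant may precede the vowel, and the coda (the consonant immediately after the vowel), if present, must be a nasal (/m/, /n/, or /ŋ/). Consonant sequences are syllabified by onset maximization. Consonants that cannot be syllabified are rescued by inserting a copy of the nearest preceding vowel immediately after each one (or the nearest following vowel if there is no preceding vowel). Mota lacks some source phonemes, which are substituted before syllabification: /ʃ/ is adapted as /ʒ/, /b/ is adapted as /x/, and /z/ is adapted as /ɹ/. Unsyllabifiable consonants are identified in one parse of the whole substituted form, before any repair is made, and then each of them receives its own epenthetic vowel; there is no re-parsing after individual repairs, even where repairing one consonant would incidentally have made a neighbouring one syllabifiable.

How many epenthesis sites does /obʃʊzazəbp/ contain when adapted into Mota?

After substitution the input is /oxʒʊɹaɹəxp/.
The unsyllabifiable consonants are /x/, /x/, /p/; each receives one epenthetic vowel.

3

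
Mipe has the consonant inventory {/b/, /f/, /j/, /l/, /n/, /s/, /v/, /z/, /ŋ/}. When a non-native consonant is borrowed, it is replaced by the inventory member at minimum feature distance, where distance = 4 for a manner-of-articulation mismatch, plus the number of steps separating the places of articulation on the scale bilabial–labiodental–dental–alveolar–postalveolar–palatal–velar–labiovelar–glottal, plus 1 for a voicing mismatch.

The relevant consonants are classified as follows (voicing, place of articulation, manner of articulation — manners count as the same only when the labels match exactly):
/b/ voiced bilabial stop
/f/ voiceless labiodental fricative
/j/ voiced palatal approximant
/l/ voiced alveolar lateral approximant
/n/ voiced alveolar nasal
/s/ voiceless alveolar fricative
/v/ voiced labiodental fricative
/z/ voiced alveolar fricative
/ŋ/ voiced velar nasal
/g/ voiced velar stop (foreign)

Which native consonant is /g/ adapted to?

ŋ

/ŋ/ is closest: manner differs (stop→nasal, +4), place distance 0 (velar→velar), same voicing; total 4. Next closest is /j/ at distance 5.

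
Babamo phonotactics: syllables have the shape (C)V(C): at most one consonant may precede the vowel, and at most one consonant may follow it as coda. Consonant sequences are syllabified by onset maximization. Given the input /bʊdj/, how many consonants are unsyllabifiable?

The consonants /j/ cannot be parsed into a legal (C)V(C) syllable (at most one coda consonant is licensed; onsets are limited to one consonant).

1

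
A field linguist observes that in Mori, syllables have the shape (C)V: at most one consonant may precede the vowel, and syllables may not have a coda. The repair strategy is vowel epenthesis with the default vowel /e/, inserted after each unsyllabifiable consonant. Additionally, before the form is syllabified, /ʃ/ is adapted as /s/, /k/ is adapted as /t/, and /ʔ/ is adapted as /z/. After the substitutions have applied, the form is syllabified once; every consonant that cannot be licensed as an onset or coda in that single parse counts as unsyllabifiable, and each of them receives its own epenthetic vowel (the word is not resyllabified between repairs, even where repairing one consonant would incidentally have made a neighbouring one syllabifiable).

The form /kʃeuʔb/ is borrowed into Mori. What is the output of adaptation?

teseuzebe

Substitution: /k/ → /t/, /ʃ/ → /s/, /ʔ/ → /z/, giving /tseuzb/.
The consonants /t/, /z/, /b/ cannot be parsed into a legal (C)V syllable (no codas are permitted; onsets are limited to one consonant).
Each unlicensed consonant becomes the onset of a new syllable: /t/ → /te/, /z/ → /ze/, /b/ → /be/.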